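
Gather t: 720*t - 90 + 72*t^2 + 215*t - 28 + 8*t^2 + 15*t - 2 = 80*t^2 + 950*t - 120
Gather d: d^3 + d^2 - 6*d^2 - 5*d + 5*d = d^3 - 5*d^2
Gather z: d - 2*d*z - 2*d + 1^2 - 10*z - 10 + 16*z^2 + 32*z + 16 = -d + 16*z^2 + z*(22 - 2*d) + 7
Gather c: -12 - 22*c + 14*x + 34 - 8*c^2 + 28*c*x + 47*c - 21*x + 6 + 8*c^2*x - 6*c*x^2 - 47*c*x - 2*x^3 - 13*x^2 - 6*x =c^2*(8*x - 8) + c*(-6*x^2 - 19*x + 25) - 2*x^3 - 13*x^2 - 13*x + 28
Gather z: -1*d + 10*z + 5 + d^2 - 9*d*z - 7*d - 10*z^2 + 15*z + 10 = d^2 - 8*d - 10*z^2 + z*(25 - 9*d) + 15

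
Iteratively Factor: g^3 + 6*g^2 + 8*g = (g + 2)*(g^2 + 4*g) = (g + 2)*(g + 4)*(g)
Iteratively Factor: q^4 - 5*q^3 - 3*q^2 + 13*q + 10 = (q - 5)*(q^3 - 3*q - 2) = (q - 5)*(q - 2)*(q^2 + 2*q + 1) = (q - 5)*(q - 2)*(q + 1)*(q + 1)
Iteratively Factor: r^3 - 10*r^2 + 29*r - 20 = (r - 1)*(r^2 - 9*r + 20) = (r - 5)*(r - 1)*(r - 4)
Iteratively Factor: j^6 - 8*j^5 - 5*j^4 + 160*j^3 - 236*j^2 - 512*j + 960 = (j + 2)*(j^5 - 10*j^4 + 15*j^3 + 130*j^2 - 496*j + 480) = (j - 3)*(j + 2)*(j^4 - 7*j^3 - 6*j^2 + 112*j - 160) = (j - 5)*(j - 3)*(j + 2)*(j^3 - 2*j^2 - 16*j + 32) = (j - 5)*(j - 3)*(j - 2)*(j + 2)*(j^2 - 16) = (j - 5)*(j - 3)*(j - 2)*(j + 2)*(j + 4)*(j - 4)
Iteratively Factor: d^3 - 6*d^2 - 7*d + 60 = (d + 3)*(d^2 - 9*d + 20) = (d - 5)*(d + 3)*(d - 4)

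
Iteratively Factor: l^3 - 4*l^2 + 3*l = (l)*(l^2 - 4*l + 3) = l*(l - 1)*(l - 3)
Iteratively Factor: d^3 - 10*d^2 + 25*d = (d)*(d^2 - 10*d + 25) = d*(d - 5)*(d - 5)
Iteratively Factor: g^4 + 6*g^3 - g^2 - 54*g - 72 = (g + 2)*(g^3 + 4*g^2 - 9*g - 36) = (g + 2)*(g + 4)*(g^2 - 9) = (g - 3)*(g + 2)*(g + 4)*(g + 3)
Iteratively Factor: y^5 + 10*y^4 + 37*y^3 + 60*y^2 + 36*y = (y)*(y^4 + 10*y^3 + 37*y^2 + 60*y + 36) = y*(y + 2)*(y^3 + 8*y^2 + 21*y + 18) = y*(y + 2)^2*(y^2 + 6*y + 9) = y*(y + 2)^2*(y + 3)*(y + 3)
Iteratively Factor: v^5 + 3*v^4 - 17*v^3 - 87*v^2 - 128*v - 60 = (v - 5)*(v^4 + 8*v^3 + 23*v^2 + 28*v + 12) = (v - 5)*(v + 2)*(v^3 + 6*v^2 + 11*v + 6) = (v - 5)*(v + 2)*(v + 3)*(v^2 + 3*v + 2) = (v - 5)*(v + 1)*(v + 2)*(v + 3)*(v + 2)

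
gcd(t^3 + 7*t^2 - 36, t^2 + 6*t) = t + 6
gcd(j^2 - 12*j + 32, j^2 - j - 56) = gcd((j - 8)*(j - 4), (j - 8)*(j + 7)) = j - 8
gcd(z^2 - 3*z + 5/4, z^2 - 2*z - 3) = 1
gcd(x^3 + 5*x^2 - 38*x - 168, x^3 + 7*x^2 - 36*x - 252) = x^2 + x - 42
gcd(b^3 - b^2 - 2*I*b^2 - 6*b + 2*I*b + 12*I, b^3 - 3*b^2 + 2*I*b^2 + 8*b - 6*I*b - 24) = b^2 + b*(-3 - 2*I) + 6*I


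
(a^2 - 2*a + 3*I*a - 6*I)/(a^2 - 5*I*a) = (a^2 + a*(-2 + 3*I) - 6*I)/(a*(a - 5*I))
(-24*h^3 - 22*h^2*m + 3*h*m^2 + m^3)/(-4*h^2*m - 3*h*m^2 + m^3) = (6*h + m)/m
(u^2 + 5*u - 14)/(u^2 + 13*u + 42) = (u - 2)/(u + 6)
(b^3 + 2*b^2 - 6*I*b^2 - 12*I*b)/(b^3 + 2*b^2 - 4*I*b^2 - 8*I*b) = (b - 6*I)/(b - 4*I)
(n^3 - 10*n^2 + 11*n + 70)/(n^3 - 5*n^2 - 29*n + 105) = (n^2 - 3*n - 10)/(n^2 + 2*n - 15)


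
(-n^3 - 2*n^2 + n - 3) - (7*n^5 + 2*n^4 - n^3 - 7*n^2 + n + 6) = -7*n^5 - 2*n^4 + 5*n^2 - 9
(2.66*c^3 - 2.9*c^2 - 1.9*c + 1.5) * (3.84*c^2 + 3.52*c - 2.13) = 10.2144*c^5 - 1.7728*c^4 - 23.1698*c^3 + 5.249*c^2 + 9.327*c - 3.195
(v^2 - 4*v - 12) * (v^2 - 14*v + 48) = v^4 - 18*v^3 + 92*v^2 - 24*v - 576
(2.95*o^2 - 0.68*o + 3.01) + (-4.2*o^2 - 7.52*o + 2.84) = -1.25*o^2 - 8.2*o + 5.85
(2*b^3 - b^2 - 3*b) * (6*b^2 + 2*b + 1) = 12*b^5 - 2*b^4 - 18*b^3 - 7*b^2 - 3*b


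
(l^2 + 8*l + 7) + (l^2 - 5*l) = 2*l^2 + 3*l + 7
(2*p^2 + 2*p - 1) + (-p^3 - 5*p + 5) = -p^3 + 2*p^2 - 3*p + 4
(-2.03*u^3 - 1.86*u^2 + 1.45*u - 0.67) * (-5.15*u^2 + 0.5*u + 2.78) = 10.4545*u^5 + 8.564*u^4 - 14.0409*u^3 - 0.9953*u^2 + 3.696*u - 1.8626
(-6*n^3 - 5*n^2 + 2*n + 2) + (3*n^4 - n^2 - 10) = 3*n^4 - 6*n^3 - 6*n^2 + 2*n - 8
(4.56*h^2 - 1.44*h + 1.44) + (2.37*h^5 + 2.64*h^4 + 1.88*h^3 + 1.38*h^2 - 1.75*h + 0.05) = 2.37*h^5 + 2.64*h^4 + 1.88*h^3 + 5.94*h^2 - 3.19*h + 1.49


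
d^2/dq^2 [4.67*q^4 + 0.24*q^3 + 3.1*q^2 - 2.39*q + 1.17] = 56.04*q^2 + 1.44*q + 6.2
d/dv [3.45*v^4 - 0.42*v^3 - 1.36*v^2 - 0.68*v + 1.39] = 13.8*v^3 - 1.26*v^2 - 2.72*v - 0.68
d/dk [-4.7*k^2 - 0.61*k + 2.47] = -9.4*k - 0.61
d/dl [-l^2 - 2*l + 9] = -2*l - 2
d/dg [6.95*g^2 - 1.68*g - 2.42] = 13.9*g - 1.68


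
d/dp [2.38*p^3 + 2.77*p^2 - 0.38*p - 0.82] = 7.14*p^2 + 5.54*p - 0.38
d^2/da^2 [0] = 0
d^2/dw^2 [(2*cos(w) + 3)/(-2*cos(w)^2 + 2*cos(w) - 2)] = (-18*sin(w)^4*cos(w) - 14*sin(w)^4 + 3*sin(w)^2 - 61*cos(w)/4 + 9*cos(3*w)/4 + cos(5*w) + 15)/(2*(sin(w)^2 + cos(w) - 2)^3)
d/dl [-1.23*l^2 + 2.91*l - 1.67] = 2.91 - 2.46*l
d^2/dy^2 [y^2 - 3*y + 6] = 2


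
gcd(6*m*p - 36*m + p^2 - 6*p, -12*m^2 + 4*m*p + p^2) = 6*m + p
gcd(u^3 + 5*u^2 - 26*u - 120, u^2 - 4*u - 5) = u - 5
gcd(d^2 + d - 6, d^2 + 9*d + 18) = d + 3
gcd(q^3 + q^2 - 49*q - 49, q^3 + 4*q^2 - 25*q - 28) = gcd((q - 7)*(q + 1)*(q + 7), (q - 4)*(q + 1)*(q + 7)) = q^2 + 8*q + 7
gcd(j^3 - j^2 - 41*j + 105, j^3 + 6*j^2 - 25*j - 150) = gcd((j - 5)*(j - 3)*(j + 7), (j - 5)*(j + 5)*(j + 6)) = j - 5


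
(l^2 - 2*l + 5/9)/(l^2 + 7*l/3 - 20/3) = (l - 1/3)/(l + 4)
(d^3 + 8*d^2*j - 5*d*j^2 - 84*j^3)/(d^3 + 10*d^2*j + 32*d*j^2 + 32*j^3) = (d^2 + 4*d*j - 21*j^2)/(d^2 + 6*d*j + 8*j^2)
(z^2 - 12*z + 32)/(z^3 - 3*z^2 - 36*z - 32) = (z - 4)/(z^2 + 5*z + 4)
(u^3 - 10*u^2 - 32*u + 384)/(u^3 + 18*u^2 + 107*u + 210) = (u^2 - 16*u + 64)/(u^2 + 12*u + 35)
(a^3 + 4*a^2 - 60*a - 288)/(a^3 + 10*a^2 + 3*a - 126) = (a^2 - 2*a - 48)/(a^2 + 4*a - 21)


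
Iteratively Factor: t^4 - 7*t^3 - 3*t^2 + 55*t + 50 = (t - 5)*(t^3 - 2*t^2 - 13*t - 10) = (t - 5)*(t + 2)*(t^2 - 4*t - 5) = (t - 5)^2*(t + 2)*(t + 1)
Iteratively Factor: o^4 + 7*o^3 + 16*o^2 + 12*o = (o + 3)*(o^3 + 4*o^2 + 4*o) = o*(o + 3)*(o^2 + 4*o + 4) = o*(o + 2)*(o + 3)*(o + 2)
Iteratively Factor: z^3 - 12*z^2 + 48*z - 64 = (z - 4)*(z^2 - 8*z + 16) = (z - 4)^2*(z - 4)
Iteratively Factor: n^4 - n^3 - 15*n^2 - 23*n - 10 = (n + 2)*(n^3 - 3*n^2 - 9*n - 5) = (n - 5)*(n + 2)*(n^2 + 2*n + 1) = (n - 5)*(n + 1)*(n + 2)*(n + 1)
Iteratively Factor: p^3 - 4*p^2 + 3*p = (p)*(p^2 - 4*p + 3) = p*(p - 3)*(p - 1)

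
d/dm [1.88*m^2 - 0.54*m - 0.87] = 3.76*m - 0.54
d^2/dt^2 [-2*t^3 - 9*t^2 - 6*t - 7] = -12*t - 18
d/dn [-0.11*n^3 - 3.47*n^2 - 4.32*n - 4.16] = -0.33*n^2 - 6.94*n - 4.32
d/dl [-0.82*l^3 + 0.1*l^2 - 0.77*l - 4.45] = -2.46*l^2 + 0.2*l - 0.77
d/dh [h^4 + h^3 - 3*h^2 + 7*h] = 4*h^3 + 3*h^2 - 6*h + 7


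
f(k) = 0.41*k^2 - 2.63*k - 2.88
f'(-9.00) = -10.01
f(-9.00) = 54.00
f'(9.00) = 4.75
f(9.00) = 6.66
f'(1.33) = -1.54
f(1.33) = -5.65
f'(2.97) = -0.19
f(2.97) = -7.07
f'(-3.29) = -5.33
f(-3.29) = 10.21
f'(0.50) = -2.22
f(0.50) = -4.09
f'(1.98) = -1.01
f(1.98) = -6.48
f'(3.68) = 0.39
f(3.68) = -7.01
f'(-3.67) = -5.64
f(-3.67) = 12.29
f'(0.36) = -2.33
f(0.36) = -3.77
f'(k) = 0.82*k - 2.63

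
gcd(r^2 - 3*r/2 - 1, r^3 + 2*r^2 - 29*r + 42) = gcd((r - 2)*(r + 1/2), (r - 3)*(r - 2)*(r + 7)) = r - 2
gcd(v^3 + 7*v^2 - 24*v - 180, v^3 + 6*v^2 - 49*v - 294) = v + 6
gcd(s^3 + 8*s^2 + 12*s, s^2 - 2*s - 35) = 1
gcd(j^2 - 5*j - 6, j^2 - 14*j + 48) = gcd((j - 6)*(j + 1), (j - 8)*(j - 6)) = j - 6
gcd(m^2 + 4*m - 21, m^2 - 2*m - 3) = m - 3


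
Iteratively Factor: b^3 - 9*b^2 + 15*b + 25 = (b - 5)*(b^2 - 4*b - 5) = (b - 5)^2*(b + 1)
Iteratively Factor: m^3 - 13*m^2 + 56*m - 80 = (m - 5)*(m^2 - 8*m + 16) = (m - 5)*(m - 4)*(m - 4)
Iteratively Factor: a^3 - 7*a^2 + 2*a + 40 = (a - 5)*(a^2 - 2*a - 8) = (a - 5)*(a - 4)*(a + 2)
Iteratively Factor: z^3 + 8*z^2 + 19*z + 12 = (z + 3)*(z^2 + 5*z + 4) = (z + 3)*(z + 4)*(z + 1)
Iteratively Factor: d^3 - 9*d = (d)*(d^2 - 9) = d*(d - 3)*(d + 3)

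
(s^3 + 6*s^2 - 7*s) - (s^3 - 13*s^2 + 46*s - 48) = 19*s^2 - 53*s + 48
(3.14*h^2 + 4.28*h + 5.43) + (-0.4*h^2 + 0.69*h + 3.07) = 2.74*h^2 + 4.97*h + 8.5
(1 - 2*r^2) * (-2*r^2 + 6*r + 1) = 4*r^4 - 12*r^3 - 4*r^2 + 6*r + 1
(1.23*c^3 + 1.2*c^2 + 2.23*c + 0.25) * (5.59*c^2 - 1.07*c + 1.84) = 6.8757*c^5 + 5.3919*c^4 + 13.4449*c^3 + 1.2194*c^2 + 3.8357*c + 0.46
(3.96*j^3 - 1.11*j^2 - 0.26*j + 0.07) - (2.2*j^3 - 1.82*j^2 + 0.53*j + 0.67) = 1.76*j^3 + 0.71*j^2 - 0.79*j - 0.6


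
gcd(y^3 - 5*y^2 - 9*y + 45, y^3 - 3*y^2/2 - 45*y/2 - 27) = y + 3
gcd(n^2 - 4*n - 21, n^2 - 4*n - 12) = 1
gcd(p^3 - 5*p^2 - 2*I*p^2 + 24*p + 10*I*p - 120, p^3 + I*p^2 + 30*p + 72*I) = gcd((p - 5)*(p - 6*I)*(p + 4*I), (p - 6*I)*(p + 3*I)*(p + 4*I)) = p^2 - 2*I*p + 24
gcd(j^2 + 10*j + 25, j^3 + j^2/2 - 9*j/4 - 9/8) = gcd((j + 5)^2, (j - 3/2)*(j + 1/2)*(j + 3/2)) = 1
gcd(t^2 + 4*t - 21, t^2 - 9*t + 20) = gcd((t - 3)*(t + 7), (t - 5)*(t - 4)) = 1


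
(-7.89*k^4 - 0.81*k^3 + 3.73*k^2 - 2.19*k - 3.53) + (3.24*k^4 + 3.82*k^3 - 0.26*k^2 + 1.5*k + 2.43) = -4.65*k^4 + 3.01*k^3 + 3.47*k^2 - 0.69*k - 1.1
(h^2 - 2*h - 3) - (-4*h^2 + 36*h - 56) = 5*h^2 - 38*h + 53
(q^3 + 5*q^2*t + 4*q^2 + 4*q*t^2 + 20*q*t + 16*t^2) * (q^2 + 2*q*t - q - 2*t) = q^5 + 7*q^4*t + 3*q^4 + 14*q^3*t^2 + 21*q^3*t - 4*q^3 + 8*q^2*t^3 + 42*q^2*t^2 - 28*q^2*t + 24*q*t^3 - 56*q*t^2 - 32*t^3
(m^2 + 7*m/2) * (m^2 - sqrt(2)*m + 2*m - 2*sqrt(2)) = m^4 - sqrt(2)*m^3 + 11*m^3/2 - 11*sqrt(2)*m^2/2 + 7*m^2 - 7*sqrt(2)*m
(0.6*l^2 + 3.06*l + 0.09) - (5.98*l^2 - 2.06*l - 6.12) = -5.38*l^2 + 5.12*l + 6.21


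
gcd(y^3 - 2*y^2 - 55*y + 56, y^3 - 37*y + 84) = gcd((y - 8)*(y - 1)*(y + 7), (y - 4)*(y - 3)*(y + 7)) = y + 7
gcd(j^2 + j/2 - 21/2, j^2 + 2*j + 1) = 1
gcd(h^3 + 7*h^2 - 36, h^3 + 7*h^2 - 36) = h^3 + 7*h^2 - 36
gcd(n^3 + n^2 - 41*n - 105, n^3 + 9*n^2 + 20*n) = n + 5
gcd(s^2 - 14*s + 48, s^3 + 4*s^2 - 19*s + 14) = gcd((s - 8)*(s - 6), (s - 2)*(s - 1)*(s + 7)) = 1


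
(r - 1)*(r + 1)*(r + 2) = r^3 + 2*r^2 - r - 2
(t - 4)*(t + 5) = t^2 + t - 20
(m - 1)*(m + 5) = m^2 + 4*m - 5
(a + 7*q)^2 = a^2 + 14*a*q + 49*q^2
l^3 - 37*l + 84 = (l - 4)*(l - 3)*(l + 7)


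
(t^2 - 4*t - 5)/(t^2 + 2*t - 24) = (t^2 - 4*t - 5)/(t^2 + 2*t - 24)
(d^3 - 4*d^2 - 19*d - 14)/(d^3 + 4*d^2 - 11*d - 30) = (d^2 - 6*d - 7)/(d^2 + 2*d - 15)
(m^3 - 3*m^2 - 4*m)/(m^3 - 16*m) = (m + 1)/(m + 4)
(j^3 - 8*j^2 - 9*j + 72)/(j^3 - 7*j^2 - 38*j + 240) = (j^2 - 9)/(j^2 + j - 30)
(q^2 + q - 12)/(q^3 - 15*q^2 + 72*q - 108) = (q + 4)/(q^2 - 12*q + 36)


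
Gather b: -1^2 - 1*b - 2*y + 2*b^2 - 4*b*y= 2*b^2 + b*(-4*y - 1) - 2*y - 1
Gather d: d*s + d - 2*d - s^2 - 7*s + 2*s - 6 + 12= d*(s - 1) - s^2 - 5*s + 6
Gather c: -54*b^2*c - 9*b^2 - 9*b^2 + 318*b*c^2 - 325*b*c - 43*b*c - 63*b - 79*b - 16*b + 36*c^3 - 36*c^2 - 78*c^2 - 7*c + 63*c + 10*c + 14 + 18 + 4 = -18*b^2 - 158*b + 36*c^3 + c^2*(318*b - 114) + c*(-54*b^2 - 368*b + 66) + 36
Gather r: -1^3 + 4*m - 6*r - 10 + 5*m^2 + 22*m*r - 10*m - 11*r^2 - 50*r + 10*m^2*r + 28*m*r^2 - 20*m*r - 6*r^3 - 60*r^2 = 5*m^2 - 6*m - 6*r^3 + r^2*(28*m - 71) + r*(10*m^2 + 2*m - 56) - 11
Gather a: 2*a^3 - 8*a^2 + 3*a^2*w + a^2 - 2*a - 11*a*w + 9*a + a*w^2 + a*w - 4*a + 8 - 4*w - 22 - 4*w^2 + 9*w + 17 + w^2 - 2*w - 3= 2*a^3 + a^2*(3*w - 7) + a*(w^2 - 10*w + 3) - 3*w^2 + 3*w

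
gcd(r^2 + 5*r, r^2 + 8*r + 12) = 1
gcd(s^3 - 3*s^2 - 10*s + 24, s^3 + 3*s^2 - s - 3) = s + 3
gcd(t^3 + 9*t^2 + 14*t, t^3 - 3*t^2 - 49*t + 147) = t + 7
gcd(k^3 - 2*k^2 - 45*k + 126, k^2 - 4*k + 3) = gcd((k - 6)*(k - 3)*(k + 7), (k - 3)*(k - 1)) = k - 3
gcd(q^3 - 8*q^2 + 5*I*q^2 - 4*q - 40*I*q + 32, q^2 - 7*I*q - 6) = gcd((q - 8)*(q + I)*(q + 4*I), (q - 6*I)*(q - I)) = 1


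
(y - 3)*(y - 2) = y^2 - 5*y + 6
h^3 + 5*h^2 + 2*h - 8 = (h - 1)*(h + 2)*(h + 4)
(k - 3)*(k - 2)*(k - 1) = k^3 - 6*k^2 + 11*k - 6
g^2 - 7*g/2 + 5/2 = (g - 5/2)*(g - 1)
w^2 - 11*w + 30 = (w - 6)*(w - 5)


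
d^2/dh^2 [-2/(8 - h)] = 4/(h - 8)^3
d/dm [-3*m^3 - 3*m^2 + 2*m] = -9*m^2 - 6*m + 2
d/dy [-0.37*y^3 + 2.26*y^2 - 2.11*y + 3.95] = -1.11*y^2 + 4.52*y - 2.11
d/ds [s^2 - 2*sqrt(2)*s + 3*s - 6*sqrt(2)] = 2*s - 2*sqrt(2) + 3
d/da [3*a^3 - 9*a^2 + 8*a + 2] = 9*a^2 - 18*a + 8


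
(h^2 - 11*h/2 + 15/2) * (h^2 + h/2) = h^4 - 5*h^3 + 19*h^2/4 + 15*h/4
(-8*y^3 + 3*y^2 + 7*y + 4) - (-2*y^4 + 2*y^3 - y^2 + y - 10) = 2*y^4 - 10*y^3 + 4*y^2 + 6*y + 14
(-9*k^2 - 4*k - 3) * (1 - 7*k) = 63*k^3 + 19*k^2 + 17*k - 3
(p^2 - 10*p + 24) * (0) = 0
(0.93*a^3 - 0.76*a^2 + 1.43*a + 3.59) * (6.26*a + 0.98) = 5.8218*a^4 - 3.8462*a^3 + 8.207*a^2 + 23.8748*a + 3.5182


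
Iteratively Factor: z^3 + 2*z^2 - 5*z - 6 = (z + 1)*(z^2 + z - 6) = (z - 2)*(z + 1)*(z + 3)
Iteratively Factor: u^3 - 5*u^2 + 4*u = (u - 1)*(u^2 - 4*u) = (u - 4)*(u - 1)*(u)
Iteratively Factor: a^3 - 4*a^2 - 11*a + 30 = (a - 2)*(a^2 - 2*a - 15) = (a - 5)*(a - 2)*(a + 3)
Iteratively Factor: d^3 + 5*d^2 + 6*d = (d + 2)*(d^2 + 3*d) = d*(d + 2)*(d + 3)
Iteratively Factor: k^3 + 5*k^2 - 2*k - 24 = (k - 2)*(k^2 + 7*k + 12) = (k - 2)*(k + 4)*(k + 3)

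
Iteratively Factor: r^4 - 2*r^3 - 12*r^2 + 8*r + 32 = (r + 2)*(r^3 - 4*r^2 - 4*r + 16) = (r - 4)*(r + 2)*(r^2 - 4) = (r - 4)*(r + 2)^2*(r - 2)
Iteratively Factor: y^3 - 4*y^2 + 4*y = (y - 2)*(y^2 - 2*y) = y*(y - 2)*(y - 2)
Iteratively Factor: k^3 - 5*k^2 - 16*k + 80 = (k - 4)*(k^2 - k - 20) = (k - 4)*(k + 4)*(k - 5)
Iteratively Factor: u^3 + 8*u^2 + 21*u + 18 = (u + 2)*(u^2 + 6*u + 9) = (u + 2)*(u + 3)*(u + 3)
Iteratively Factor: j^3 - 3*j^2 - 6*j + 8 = (j - 1)*(j^2 - 2*j - 8) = (j - 4)*(j - 1)*(j + 2)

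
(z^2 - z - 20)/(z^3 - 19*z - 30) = (z + 4)/(z^2 + 5*z + 6)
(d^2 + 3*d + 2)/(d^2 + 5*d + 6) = (d + 1)/(d + 3)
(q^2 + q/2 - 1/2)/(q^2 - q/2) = (q + 1)/q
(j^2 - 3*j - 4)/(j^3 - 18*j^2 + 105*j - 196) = (j + 1)/(j^2 - 14*j + 49)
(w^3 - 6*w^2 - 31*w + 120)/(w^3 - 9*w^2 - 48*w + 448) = (w^2 + 2*w - 15)/(w^2 - w - 56)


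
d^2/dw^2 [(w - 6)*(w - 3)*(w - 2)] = 6*w - 22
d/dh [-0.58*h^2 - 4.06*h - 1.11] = -1.16*h - 4.06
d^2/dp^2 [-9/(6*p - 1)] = -648/(6*p - 1)^3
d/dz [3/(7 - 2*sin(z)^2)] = 6*sin(2*z)/(cos(2*z) + 6)^2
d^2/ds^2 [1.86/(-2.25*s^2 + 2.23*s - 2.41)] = (18.8325*s^2 - 18.6651*s - 1.86*(4.5*s - 2.23)*(9.0*s - 4.46) + 20.1717)/(2.25*s^2 - 2.23*s + 2.41)^3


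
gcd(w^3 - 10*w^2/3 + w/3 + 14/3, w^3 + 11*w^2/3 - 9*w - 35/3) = w^2 - 4*w/3 - 7/3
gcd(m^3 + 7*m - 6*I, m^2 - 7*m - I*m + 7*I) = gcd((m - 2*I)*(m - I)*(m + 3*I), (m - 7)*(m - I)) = m - I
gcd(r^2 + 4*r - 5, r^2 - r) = r - 1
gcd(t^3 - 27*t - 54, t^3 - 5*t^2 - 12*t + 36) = t^2 - 3*t - 18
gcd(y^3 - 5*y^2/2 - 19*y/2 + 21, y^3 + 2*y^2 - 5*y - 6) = y^2 + y - 6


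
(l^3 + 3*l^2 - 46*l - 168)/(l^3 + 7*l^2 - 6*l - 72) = (l - 7)/(l - 3)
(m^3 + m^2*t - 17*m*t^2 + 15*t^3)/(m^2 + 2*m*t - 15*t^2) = m - t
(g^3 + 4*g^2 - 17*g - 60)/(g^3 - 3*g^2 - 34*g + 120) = (g^2 + 8*g + 15)/(g^2 + g - 30)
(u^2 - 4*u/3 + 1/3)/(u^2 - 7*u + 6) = (u - 1/3)/(u - 6)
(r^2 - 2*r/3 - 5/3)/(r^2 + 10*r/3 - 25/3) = (r + 1)/(r + 5)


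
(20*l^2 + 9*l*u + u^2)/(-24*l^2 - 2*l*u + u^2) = (5*l + u)/(-6*l + u)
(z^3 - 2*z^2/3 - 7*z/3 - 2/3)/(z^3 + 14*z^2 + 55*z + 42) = (3*z^2 - 5*z - 2)/(3*(z^2 + 13*z + 42))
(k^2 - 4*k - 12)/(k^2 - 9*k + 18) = (k + 2)/(k - 3)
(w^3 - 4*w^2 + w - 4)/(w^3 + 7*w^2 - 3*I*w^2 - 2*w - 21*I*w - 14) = (w^2 + w*(-4 + I) - 4*I)/(w^2 + w*(7 - 2*I) - 14*I)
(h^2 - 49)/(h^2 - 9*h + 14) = (h + 7)/(h - 2)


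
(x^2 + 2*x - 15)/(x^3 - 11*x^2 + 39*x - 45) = (x + 5)/(x^2 - 8*x + 15)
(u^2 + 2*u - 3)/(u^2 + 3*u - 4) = (u + 3)/(u + 4)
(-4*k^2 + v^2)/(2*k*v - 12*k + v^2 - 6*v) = (-2*k + v)/(v - 6)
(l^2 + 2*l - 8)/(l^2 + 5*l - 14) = (l + 4)/(l + 7)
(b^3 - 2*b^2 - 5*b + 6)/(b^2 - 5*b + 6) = (b^2 + b - 2)/(b - 2)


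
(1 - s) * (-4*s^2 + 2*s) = 4*s^3 - 6*s^2 + 2*s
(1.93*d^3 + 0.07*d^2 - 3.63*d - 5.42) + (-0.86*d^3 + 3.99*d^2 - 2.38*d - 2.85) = 1.07*d^3 + 4.06*d^2 - 6.01*d - 8.27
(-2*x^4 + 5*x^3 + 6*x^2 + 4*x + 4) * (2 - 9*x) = 18*x^5 - 49*x^4 - 44*x^3 - 24*x^2 - 28*x + 8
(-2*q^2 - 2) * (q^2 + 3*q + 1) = -2*q^4 - 6*q^3 - 4*q^2 - 6*q - 2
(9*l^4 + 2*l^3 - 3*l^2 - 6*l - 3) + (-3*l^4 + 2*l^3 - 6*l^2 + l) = 6*l^4 + 4*l^3 - 9*l^2 - 5*l - 3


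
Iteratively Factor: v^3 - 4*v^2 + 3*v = (v - 1)*(v^2 - 3*v) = (v - 3)*(v - 1)*(v)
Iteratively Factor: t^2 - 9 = (t + 3)*(t - 3)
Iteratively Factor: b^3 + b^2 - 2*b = (b - 1)*(b^2 + 2*b) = (b - 1)*(b + 2)*(b)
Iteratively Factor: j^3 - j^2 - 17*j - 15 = (j + 1)*(j^2 - 2*j - 15) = (j + 1)*(j + 3)*(j - 5)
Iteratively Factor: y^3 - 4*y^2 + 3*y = (y)*(y^2 - 4*y + 3) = y*(y - 1)*(y - 3)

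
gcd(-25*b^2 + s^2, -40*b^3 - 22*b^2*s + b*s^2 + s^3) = -5*b + s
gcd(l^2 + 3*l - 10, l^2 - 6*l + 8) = l - 2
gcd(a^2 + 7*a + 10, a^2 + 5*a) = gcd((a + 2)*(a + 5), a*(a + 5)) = a + 5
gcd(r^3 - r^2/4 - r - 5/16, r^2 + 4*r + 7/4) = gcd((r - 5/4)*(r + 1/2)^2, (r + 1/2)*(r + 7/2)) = r + 1/2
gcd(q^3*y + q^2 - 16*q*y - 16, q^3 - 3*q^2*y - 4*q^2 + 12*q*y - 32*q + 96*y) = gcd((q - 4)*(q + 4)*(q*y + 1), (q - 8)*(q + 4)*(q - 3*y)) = q + 4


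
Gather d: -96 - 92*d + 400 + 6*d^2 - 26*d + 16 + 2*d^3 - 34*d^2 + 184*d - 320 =2*d^3 - 28*d^2 + 66*d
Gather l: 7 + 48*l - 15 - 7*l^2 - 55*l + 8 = -7*l^2 - 7*l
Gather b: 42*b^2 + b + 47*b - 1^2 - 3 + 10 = 42*b^2 + 48*b + 6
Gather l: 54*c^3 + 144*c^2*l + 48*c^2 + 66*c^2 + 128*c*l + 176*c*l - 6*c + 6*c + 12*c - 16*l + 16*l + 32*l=54*c^3 + 114*c^2 + 12*c + l*(144*c^2 + 304*c + 32)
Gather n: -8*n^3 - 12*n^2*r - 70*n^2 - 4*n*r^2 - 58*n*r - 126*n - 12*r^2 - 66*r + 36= -8*n^3 + n^2*(-12*r - 70) + n*(-4*r^2 - 58*r - 126) - 12*r^2 - 66*r + 36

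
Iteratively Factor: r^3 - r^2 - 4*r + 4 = (r - 1)*(r^2 - 4) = (r - 2)*(r - 1)*(r + 2)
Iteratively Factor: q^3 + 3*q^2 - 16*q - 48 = (q - 4)*(q^2 + 7*q + 12) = (q - 4)*(q + 4)*(q + 3)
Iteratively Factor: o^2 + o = (o + 1)*(o)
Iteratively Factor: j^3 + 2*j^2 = (j + 2)*(j^2) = j*(j + 2)*(j)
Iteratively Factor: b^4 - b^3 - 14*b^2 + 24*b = (b - 2)*(b^3 + b^2 - 12*b) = (b - 2)*(b + 4)*(b^2 - 3*b) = (b - 3)*(b - 2)*(b + 4)*(b)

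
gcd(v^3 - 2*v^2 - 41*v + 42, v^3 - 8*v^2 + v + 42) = v - 7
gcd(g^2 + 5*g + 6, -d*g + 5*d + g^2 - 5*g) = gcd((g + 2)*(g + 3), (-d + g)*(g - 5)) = 1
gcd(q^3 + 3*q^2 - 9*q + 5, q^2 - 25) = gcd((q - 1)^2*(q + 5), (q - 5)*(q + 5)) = q + 5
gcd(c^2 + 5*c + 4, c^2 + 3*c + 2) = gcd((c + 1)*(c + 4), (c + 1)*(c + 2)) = c + 1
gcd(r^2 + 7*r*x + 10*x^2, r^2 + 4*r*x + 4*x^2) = r + 2*x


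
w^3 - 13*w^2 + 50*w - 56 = (w - 7)*(w - 4)*(w - 2)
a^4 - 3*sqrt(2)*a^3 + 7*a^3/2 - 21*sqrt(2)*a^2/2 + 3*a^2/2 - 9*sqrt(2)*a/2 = a*(a + 1/2)*(a + 3)*(a - 3*sqrt(2))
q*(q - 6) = q^2 - 6*q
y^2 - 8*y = y*(y - 8)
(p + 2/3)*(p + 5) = p^2 + 17*p/3 + 10/3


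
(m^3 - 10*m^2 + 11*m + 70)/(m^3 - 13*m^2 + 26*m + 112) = (m - 5)/(m - 8)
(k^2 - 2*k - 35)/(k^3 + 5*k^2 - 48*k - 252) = (k + 5)/(k^2 + 12*k + 36)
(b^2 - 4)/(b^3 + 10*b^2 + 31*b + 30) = (b - 2)/(b^2 + 8*b + 15)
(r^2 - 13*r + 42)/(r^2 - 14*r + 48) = (r - 7)/(r - 8)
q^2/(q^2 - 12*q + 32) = q^2/(q^2 - 12*q + 32)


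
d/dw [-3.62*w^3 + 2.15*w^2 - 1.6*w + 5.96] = -10.86*w^2 + 4.3*w - 1.6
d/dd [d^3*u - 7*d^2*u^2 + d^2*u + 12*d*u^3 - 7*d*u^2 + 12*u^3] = u*(3*d^2 - 14*d*u + 2*d + 12*u^2 - 7*u)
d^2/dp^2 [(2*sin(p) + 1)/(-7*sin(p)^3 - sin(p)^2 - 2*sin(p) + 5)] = (392*sin(p)^7 + 483*sin(p)^6 - 621*sin(p)^5 + 266*sin(p)^4 + 321*sin(p)^3 - 886*sin(p)^2 - 222*sin(p) - 58)/(7*sin(p)^3 + sin(p)^2 + 2*sin(p) - 5)^3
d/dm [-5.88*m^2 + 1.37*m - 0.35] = 1.37 - 11.76*m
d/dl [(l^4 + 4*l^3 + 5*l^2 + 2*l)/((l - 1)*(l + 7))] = 2*(l^5 + 11*l^4 + 10*l^3 - 28*l^2 - 35*l - 7)/(l^4 + 12*l^3 + 22*l^2 - 84*l + 49)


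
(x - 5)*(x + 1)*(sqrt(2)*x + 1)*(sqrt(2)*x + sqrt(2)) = 2*x^4 - 6*x^3 + sqrt(2)*x^3 - 18*x^2 - 3*sqrt(2)*x^2 - 9*sqrt(2)*x - 10*x - 5*sqrt(2)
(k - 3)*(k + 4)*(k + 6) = k^3 + 7*k^2 - 6*k - 72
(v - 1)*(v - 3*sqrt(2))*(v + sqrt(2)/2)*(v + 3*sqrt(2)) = v^4 - v^3 + sqrt(2)*v^3/2 - 18*v^2 - sqrt(2)*v^2/2 - 9*sqrt(2)*v + 18*v + 9*sqrt(2)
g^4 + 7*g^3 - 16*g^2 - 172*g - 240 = (g - 5)*(g + 2)*(g + 4)*(g + 6)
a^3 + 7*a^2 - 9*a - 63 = (a - 3)*(a + 3)*(a + 7)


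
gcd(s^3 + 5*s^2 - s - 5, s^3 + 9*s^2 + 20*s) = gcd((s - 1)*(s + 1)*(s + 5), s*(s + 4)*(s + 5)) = s + 5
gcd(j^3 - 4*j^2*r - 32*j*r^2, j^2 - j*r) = j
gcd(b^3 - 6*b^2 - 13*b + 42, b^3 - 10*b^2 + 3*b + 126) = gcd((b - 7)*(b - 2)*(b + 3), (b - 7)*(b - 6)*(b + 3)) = b^2 - 4*b - 21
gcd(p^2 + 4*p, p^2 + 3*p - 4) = p + 4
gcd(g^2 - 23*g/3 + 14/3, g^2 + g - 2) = 1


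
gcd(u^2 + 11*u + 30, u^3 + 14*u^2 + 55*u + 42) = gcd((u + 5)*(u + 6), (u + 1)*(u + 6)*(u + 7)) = u + 6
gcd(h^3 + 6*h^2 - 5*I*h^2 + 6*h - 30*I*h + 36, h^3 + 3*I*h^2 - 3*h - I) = h + I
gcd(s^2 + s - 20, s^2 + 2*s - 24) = s - 4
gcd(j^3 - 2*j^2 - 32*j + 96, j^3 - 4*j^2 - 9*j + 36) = j - 4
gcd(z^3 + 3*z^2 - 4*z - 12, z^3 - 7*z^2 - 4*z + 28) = z^2 - 4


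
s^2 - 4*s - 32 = (s - 8)*(s + 4)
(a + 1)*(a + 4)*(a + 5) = a^3 + 10*a^2 + 29*a + 20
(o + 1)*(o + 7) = o^2 + 8*o + 7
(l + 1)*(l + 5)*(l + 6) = l^3 + 12*l^2 + 41*l + 30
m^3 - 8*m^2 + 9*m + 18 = (m - 6)*(m - 3)*(m + 1)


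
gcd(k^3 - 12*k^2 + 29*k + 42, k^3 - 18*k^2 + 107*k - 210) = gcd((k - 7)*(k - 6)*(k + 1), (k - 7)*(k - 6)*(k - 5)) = k^2 - 13*k + 42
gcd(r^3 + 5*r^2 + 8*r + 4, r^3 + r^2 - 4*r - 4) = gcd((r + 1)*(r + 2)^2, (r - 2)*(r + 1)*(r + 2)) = r^2 + 3*r + 2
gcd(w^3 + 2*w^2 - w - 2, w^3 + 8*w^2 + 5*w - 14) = w^2 + w - 2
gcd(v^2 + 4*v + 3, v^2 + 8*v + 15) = v + 3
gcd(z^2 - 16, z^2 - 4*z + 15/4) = 1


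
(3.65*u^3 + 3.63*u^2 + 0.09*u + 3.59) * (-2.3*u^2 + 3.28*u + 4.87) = -8.395*u^5 + 3.623*u^4 + 29.4749*u^3 + 9.7163*u^2 + 12.2135*u + 17.4833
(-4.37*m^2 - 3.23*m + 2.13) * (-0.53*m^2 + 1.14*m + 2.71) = 2.3161*m^4 - 3.2699*m^3 - 16.6538*m^2 - 6.3251*m + 5.7723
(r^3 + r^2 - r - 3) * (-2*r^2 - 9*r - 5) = -2*r^5 - 11*r^4 - 12*r^3 + 10*r^2 + 32*r + 15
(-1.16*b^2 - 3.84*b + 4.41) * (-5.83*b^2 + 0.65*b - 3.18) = 6.7628*b^4 + 21.6332*b^3 - 24.5175*b^2 + 15.0777*b - 14.0238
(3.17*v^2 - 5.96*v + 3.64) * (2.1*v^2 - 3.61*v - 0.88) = 6.657*v^4 - 23.9597*v^3 + 26.37*v^2 - 7.8956*v - 3.2032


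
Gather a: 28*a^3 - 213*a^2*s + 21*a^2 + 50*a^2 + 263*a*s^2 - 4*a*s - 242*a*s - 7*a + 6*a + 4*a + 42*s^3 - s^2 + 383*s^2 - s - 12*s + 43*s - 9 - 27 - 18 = 28*a^3 + a^2*(71 - 213*s) + a*(263*s^2 - 246*s + 3) + 42*s^3 + 382*s^2 + 30*s - 54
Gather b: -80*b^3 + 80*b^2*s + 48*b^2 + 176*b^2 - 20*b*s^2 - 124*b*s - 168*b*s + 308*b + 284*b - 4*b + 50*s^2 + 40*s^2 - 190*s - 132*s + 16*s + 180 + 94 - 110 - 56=-80*b^3 + b^2*(80*s + 224) + b*(-20*s^2 - 292*s + 588) + 90*s^2 - 306*s + 108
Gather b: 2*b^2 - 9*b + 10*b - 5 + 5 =2*b^2 + b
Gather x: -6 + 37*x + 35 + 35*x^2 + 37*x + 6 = 35*x^2 + 74*x + 35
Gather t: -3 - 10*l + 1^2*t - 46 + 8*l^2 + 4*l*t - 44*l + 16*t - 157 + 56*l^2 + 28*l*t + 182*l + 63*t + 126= 64*l^2 + 128*l + t*(32*l + 80) - 80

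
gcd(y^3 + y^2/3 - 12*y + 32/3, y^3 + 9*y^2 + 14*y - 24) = y^2 + 3*y - 4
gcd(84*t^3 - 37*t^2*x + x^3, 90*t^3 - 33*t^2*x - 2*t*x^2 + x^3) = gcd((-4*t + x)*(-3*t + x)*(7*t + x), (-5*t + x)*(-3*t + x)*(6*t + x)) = -3*t + x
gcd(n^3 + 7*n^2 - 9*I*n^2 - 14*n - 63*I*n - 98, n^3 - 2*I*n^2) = n - 2*I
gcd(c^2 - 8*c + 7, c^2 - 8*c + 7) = c^2 - 8*c + 7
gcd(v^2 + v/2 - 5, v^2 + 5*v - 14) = v - 2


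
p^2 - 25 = (p - 5)*(p + 5)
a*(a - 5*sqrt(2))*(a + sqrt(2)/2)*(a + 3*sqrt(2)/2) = a^4 - 3*sqrt(2)*a^3 - 37*a^2/2 - 15*sqrt(2)*a/2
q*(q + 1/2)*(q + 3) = q^3 + 7*q^2/2 + 3*q/2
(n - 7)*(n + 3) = n^2 - 4*n - 21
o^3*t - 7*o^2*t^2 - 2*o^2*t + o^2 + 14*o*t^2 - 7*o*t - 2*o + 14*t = (o - 2)*(o - 7*t)*(o*t + 1)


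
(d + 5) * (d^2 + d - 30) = d^3 + 6*d^2 - 25*d - 150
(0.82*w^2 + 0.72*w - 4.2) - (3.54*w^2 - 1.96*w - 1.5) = -2.72*w^2 + 2.68*w - 2.7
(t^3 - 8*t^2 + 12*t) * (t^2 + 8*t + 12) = t^5 - 40*t^3 + 144*t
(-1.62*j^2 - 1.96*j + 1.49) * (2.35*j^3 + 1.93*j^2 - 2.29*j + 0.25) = -3.807*j^5 - 7.7326*j^4 + 3.4285*j^3 + 6.9591*j^2 - 3.9021*j + 0.3725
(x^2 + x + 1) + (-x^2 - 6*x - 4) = -5*x - 3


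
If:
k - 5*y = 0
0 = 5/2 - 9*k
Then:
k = 5/18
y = 1/18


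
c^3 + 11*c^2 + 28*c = c*(c + 4)*(c + 7)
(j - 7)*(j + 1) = j^2 - 6*j - 7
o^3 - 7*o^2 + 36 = (o - 6)*(o - 3)*(o + 2)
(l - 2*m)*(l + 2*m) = l^2 - 4*m^2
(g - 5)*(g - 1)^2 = g^3 - 7*g^2 + 11*g - 5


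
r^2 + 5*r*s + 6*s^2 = (r + 2*s)*(r + 3*s)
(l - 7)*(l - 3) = l^2 - 10*l + 21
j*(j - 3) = j^2 - 3*j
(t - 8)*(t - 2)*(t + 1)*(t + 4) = t^4 - 5*t^3 - 30*t^2 + 40*t + 64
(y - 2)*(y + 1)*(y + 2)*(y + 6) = y^4 + 7*y^3 + 2*y^2 - 28*y - 24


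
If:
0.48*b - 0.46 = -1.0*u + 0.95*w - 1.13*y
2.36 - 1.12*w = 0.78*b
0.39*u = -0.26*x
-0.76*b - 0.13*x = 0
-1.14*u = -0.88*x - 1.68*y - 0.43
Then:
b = 0.24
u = 0.93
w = 1.94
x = -1.40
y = 1.11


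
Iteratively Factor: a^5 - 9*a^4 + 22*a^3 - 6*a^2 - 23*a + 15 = (a + 1)*(a^4 - 10*a^3 + 32*a^2 - 38*a + 15) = (a - 1)*(a + 1)*(a^3 - 9*a^2 + 23*a - 15) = (a - 1)^2*(a + 1)*(a^2 - 8*a + 15) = (a - 5)*(a - 1)^2*(a + 1)*(a - 3)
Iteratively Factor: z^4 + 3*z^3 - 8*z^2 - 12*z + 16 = (z - 1)*(z^3 + 4*z^2 - 4*z - 16) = (z - 2)*(z - 1)*(z^2 + 6*z + 8) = (z - 2)*(z - 1)*(z + 4)*(z + 2)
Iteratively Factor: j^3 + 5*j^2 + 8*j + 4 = (j + 2)*(j^2 + 3*j + 2) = (j + 1)*(j + 2)*(j + 2)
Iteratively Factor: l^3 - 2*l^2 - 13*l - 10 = (l + 2)*(l^2 - 4*l - 5) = (l - 5)*(l + 2)*(l + 1)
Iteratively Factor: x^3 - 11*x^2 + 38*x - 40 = (x - 4)*(x^2 - 7*x + 10) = (x - 4)*(x - 2)*(x - 5)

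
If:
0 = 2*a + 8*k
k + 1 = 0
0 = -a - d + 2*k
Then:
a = 4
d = -6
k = -1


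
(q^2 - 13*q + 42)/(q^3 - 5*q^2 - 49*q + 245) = (q - 6)/(q^2 + 2*q - 35)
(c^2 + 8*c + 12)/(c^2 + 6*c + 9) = (c^2 + 8*c + 12)/(c^2 + 6*c + 9)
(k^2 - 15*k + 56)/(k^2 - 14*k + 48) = (k - 7)/(k - 6)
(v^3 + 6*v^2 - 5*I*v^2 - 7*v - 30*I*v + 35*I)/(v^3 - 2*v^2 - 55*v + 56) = (v - 5*I)/(v - 8)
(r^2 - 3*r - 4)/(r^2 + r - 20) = (r + 1)/(r + 5)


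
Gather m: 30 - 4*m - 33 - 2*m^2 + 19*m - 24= -2*m^2 + 15*m - 27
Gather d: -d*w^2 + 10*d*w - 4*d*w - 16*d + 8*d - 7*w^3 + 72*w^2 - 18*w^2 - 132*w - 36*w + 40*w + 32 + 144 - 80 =d*(-w^2 + 6*w - 8) - 7*w^3 + 54*w^2 - 128*w + 96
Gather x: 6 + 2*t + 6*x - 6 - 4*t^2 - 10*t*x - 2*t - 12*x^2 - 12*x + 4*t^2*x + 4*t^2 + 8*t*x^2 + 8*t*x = x^2*(8*t - 12) + x*(4*t^2 - 2*t - 6)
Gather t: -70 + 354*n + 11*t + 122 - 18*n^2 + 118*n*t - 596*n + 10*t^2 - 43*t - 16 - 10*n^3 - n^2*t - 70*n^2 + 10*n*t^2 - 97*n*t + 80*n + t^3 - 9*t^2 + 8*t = -10*n^3 - 88*n^2 - 162*n + t^3 + t^2*(10*n + 1) + t*(-n^2 + 21*n - 24) + 36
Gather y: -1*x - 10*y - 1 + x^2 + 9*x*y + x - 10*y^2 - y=x^2 - 10*y^2 + y*(9*x - 11) - 1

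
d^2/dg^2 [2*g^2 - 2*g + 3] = 4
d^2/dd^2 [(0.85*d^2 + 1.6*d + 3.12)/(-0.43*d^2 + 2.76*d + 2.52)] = (-2.60924*d^3 - 8.987688*d^2 + 11.814336*d - 42.834528)/(0.079507*d^6 - 1.530972*d^5 + 8.42886*d^4 - 3.08016*d^3 - 49.39704*d^2 - 52.581312*d - 16.003008)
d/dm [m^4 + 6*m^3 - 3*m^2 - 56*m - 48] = 4*m^3 + 18*m^2 - 6*m - 56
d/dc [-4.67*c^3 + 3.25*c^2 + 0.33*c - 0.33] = -14.01*c^2 + 6.5*c + 0.33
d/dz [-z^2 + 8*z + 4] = 8 - 2*z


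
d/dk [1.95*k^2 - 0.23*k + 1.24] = 3.9*k - 0.23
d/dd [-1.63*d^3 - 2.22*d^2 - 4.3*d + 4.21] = -4.89*d^2 - 4.44*d - 4.3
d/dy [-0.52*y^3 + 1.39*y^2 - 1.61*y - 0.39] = -1.56*y^2 + 2.78*y - 1.61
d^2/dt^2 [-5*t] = 0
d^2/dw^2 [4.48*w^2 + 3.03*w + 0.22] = 8.96000000000000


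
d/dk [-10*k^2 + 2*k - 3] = 2 - 20*k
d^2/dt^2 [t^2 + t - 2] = 2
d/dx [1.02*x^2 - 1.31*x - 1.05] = 2.04*x - 1.31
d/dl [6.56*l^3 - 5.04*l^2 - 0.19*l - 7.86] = 19.68*l^2 - 10.08*l - 0.19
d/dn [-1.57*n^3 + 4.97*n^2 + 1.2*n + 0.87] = -4.71*n^2 + 9.94*n + 1.2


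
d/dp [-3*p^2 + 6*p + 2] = 6 - 6*p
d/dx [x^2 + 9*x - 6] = 2*x + 9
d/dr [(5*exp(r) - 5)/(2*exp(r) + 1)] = 15*exp(r)/(2*exp(r) + 1)^2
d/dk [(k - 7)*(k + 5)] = 2*k - 2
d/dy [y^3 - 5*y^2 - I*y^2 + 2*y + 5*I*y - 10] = 3*y^2 - 10*y - 2*I*y + 2 + 5*I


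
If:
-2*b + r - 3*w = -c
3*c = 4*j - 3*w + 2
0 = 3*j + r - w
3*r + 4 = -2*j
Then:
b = -13*w/7 - 1/7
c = 10/7 - 3*w/7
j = 3*w/7 + 4/7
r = -2*w/7 - 12/7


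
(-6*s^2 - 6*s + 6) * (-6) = 36*s^2 + 36*s - 36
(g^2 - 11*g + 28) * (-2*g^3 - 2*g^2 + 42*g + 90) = -2*g^5 + 20*g^4 + 8*g^3 - 428*g^2 + 186*g + 2520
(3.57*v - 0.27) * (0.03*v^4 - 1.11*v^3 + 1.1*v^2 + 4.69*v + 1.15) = 0.1071*v^5 - 3.9708*v^4 + 4.2267*v^3 + 16.4463*v^2 + 2.8392*v - 0.3105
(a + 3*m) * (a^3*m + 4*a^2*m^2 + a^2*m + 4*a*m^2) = a^4*m + 7*a^3*m^2 + a^3*m + 12*a^2*m^3 + 7*a^2*m^2 + 12*a*m^3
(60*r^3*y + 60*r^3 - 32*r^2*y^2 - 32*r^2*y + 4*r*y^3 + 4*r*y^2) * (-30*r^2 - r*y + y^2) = -1800*r^5*y - 1800*r^5 + 900*r^4*y^2 + 900*r^4*y - 28*r^3*y^3 - 28*r^3*y^2 - 36*r^2*y^4 - 36*r^2*y^3 + 4*r*y^5 + 4*r*y^4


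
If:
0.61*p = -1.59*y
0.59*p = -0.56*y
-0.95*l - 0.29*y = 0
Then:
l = 0.00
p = 0.00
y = 0.00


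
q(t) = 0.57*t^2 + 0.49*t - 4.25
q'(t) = 1.14*t + 0.49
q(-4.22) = 3.83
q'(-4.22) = -4.32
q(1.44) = -2.36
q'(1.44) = 2.13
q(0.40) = -3.96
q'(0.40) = 0.95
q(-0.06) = -4.28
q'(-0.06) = 0.42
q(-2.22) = -2.53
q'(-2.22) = -2.04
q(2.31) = -0.08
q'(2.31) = 3.12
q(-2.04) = -2.88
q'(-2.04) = -1.84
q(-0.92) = -4.22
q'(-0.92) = -0.56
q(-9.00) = 37.51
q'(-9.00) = -9.77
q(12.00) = 83.71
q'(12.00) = 14.17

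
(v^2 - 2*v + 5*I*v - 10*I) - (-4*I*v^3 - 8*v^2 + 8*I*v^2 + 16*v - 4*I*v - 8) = 4*I*v^3 + 9*v^2 - 8*I*v^2 - 18*v + 9*I*v + 8 - 10*I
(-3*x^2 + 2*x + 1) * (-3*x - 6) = 9*x^3 + 12*x^2 - 15*x - 6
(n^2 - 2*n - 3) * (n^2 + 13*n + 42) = n^4 + 11*n^3 + 13*n^2 - 123*n - 126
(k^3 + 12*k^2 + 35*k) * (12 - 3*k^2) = -3*k^5 - 36*k^4 - 93*k^3 + 144*k^2 + 420*k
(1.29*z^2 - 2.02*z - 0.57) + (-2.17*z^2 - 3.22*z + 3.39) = -0.88*z^2 - 5.24*z + 2.82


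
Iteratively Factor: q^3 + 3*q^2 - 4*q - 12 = (q + 3)*(q^2 - 4) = (q - 2)*(q + 3)*(q + 2)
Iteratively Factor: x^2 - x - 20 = (x - 5)*(x + 4)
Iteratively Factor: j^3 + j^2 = (j + 1)*(j^2) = j*(j + 1)*(j)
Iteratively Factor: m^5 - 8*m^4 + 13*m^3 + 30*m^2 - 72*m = (m + 2)*(m^4 - 10*m^3 + 33*m^2 - 36*m) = (m - 3)*(m + 2)*(m^3 - 7*m^2 + 12*m) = m*(m - 3)*(m + 2)*(m^2 - 7*m + 12) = m*(m - 3)^2*(m + 2)*(m - 4)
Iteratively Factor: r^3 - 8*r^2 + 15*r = (r)*(r^2 - 8*r + 15) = r*(r - 3)*(r - 5)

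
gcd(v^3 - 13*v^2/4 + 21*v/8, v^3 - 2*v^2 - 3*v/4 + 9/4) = v - 3/2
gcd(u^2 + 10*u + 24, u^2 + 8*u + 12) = u + 6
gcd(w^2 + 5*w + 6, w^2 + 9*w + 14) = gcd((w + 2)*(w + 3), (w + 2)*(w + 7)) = w + 2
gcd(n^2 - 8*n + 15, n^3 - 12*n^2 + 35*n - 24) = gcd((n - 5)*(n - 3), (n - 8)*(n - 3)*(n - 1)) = n - 3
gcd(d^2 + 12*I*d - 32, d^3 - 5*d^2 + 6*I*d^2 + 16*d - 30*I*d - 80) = d + 8*I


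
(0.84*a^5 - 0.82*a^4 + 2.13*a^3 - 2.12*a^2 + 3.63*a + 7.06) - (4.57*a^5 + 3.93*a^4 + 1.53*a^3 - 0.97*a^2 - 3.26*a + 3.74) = -3.73*a^5 - 4.75*a^4 + 0.6*a^3 - 1.15*a^2 + 6.89*a + 3.32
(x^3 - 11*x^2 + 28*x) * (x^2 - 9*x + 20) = x^5 - 20*x^4 + 147*x^3 - 472*x^2 + 560*x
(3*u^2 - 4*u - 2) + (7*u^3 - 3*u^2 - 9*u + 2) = 7*u^3 - 13*u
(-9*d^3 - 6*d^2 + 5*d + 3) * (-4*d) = 36*d^4 + 24*d^3 - 20*d^2 - 12*d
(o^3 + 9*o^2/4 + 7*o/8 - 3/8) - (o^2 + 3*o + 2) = o^3 + 5*o^2/4 - 17*o/8 - 19/8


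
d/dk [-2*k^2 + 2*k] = 2 - 4*k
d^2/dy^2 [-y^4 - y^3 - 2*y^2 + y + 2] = -12*y^2 - 6*y - 4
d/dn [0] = 0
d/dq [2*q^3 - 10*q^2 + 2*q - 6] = 6*q^2 - 20*q + 2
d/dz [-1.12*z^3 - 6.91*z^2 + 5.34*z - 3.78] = -3.36*z^2 - 13.82*z + 5.34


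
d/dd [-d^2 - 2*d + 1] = -2*d - 2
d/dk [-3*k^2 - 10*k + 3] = -6*k - 10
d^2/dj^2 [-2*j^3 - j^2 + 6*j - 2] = -12*j - 2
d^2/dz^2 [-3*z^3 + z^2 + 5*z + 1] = 2 - 18*z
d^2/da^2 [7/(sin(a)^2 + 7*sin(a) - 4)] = 7*(-4*sin(a)^4 - 21*sin(a)^3 - 59*sin(a)^2 + 14*sin(a) + 106)/(sin(a)^2 + 7*sin(a) - 4)^3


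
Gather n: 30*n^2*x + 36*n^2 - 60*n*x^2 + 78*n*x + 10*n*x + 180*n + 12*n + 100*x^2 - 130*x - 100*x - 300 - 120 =n^2*(30*x + 36) + n*(-60*x^2 + 88*x + 192) + 100*x^2 - 230*x - 420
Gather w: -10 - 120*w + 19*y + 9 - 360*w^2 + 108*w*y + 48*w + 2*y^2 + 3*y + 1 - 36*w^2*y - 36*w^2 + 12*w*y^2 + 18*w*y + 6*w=w^2*(-36*y - 396) + w*(12*y^2 + 126*y - 66) + 2*y^2 + 22*y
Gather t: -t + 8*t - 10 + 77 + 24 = 7*t + 91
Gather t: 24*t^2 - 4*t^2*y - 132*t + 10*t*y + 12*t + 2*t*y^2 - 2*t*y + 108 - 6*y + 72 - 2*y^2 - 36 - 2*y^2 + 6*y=t^2*(24 - 4*y) + t*(2*y^2 + 8*y - 120) - 4*y^2 + 144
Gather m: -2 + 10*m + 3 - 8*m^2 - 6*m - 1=-8*m^2 + 4*m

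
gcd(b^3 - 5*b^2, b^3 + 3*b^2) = b^2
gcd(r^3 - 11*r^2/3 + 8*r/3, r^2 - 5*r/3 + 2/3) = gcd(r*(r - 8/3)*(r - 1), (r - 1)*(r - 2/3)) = r - 1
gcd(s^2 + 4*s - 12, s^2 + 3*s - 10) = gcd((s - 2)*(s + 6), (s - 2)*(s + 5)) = s - 2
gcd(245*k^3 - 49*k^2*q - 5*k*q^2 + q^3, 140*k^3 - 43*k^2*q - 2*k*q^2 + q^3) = -35*k^2 + 2*k*q + q^2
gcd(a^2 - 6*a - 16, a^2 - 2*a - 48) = a - 8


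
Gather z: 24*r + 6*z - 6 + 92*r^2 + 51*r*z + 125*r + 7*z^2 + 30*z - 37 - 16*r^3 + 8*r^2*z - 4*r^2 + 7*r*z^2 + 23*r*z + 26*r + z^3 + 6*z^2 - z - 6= -16*r^3 + 88*r^2 + 175*r + z^3 + z^2*(7*r + 13) + z*(8*r^2 + 74*r + 35) - 49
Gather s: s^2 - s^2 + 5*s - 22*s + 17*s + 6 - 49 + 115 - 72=0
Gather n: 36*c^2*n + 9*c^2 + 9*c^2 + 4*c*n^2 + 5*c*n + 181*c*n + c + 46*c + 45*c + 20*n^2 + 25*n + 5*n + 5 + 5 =18*c^2 + 92*c + n^2*(4*c + 20) + n*(36*c^2 + 186*c + 30) + 10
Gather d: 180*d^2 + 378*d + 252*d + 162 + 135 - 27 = 180*d^2 + 630*d + 270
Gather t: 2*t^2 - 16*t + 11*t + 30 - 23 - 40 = 2*t^2 - 5*t - 33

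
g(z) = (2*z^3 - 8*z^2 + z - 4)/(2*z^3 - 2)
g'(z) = -6*z^2*(2*z^3 - 8*z^2 + z - 4)/(2*z^3 - 2)^2 + (6*z^2 - 16*z + 1)/(2*z^3 - 2) = (4*z^4 - z^3 + 3*z^2 + 8*z - 1/2)/(z^6 - 2*z^3 + 1)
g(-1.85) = 3.13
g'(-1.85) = 0.90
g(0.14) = 2.01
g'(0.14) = 0.68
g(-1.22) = 3.69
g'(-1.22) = 0.62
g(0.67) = 4.52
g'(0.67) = 13.73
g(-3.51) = 2.18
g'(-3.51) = 0.34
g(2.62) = -0.60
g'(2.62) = 0.73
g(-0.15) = 2.16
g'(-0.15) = -1.62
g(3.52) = -0.15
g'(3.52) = 0.35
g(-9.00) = 1.45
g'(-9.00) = 0.05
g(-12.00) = 1.34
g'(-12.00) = 0.03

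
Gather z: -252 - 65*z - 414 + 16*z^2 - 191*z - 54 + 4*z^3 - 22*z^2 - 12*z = 4*z^3 - 6*z^2 - 268*z - 720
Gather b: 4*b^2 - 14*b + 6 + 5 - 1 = 4*b^2 - 14*b + 10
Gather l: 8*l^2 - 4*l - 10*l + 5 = 8*l^2 - 14*l + 5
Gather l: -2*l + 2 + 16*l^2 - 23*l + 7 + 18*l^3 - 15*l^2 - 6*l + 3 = 18*l^3 + l^2 - 31*l + 12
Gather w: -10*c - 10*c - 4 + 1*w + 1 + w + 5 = -20*c + 2*w + 2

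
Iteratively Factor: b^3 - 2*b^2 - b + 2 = (b + 1)*(b^2 - 3*b + 2) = (b - 1)*(b + 1)*(b - 2)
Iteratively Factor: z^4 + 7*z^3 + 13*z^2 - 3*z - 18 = (z + 3)*(z^3 + 4*z^2 + z - 6) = (z - 1)*(z + 3)*(z^2 + 5*z + 6) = (z - 1)*(z + 2)*(z + 3)*(z + 3)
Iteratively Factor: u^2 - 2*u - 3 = (u - 3)*(u + 1)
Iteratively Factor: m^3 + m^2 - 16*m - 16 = (m + 4)*(m^2 - 3*m - 4) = (m + 1)*(m + 4)*(m - 4)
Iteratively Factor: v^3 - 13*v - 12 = (v - 4)*(v^2 + 4*v + 3) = (v - 4)*(v + 1)*(v + 3)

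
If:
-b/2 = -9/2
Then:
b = 9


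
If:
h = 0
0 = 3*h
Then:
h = 0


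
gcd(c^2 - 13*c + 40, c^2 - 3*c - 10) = c - 5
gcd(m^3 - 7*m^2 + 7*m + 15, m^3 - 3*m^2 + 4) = m + 1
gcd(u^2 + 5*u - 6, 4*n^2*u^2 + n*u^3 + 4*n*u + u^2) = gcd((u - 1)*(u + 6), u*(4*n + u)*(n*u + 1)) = 1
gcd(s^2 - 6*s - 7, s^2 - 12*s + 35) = s - 7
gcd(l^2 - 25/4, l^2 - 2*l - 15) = 1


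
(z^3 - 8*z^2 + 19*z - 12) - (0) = z^3 - 8*z^2 + 19*z - 12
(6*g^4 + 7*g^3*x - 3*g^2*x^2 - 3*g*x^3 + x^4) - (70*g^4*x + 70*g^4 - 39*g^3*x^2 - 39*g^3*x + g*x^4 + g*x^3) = -70*g^4*x - 64*g^4 + 39*g^3*x^2 + 46*g^3*x - 3*g^2*x^2 - g*x^4 - 4*g*x^3 + x^4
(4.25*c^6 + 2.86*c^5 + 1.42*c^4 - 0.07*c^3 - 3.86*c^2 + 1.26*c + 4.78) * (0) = 0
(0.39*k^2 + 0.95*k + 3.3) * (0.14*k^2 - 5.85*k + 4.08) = 0.0546*k^4 - 2.1485*k^3 - 3.5043*k^2 - 15.429*k + 13.464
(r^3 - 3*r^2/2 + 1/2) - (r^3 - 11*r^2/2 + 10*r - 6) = 4*r^2 - 10*r + 13/2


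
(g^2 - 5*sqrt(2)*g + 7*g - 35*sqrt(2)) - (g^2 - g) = -5*sqrt(2)*g + 8*g - 35*sqrt(2)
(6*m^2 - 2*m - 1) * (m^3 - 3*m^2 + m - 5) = 6*m^5 - 20*m^4 + 11*m^3 - 29*m^2 + 9*m + 5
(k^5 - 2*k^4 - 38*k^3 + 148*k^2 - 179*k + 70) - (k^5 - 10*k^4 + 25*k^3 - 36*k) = 8*k^4 - 63*k^3 + 148*k^2 - 143*k + 70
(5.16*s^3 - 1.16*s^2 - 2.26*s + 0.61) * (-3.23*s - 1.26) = -16.6668*s^4 - 2.7548*s^3 + 8.7614*s^2 + 0.8773*s - 0.7686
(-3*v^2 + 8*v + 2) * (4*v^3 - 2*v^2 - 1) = -12*v^5 + 38*v^4 - 8*v^3 - v^2 - 8*v - 2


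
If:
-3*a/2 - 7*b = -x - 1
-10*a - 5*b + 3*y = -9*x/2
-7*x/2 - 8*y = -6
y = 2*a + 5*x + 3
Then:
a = 624/11983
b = 837/11983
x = -5188/11983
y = 11257/11983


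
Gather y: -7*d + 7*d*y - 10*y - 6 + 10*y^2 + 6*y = -7*d + 10*y^2 + y*(7*d - 4) - 6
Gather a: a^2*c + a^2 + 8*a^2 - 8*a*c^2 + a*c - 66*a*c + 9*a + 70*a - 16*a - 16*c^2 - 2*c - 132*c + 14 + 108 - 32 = a^2*(c + 9) + a*(-8*c^2 - 65*c + 63) - 16*c^2 - 134*c + 90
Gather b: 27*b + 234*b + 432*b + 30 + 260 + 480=693*b + 770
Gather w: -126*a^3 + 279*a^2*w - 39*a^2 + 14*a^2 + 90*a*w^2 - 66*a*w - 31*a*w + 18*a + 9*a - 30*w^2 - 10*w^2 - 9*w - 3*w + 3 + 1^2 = -126*a^3 - 25*a^2 + 27*a + w^2*(90*a - 40) + w*(279*a^2 - 97*a - 12) + 4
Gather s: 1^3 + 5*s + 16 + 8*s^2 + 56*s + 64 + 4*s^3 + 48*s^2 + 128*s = 4*s^3 + 56*s^2 + 189*s + 81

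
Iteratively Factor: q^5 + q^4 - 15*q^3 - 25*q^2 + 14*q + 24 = (q - 1)*(q^4 + 2*q^3 - 13*q^2 - 38*q - 24) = (q - 1)*(q + 1)*(q^3 + q^2 - 14*q - 24) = (q - 1)*(q + 1)*(q + 3)*(q^2 - 2*q - 8) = (q - 1)*(q + 1)*(q + 2)*(q + 3)*(q - 4)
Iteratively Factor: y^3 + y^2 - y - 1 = (y - 1)*(y^2 + 2*y + 1) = (y - 1)*(y + 1)*(y + 1)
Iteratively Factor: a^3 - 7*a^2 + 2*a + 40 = (a + 2)*(a^2 - 9*a + 20) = (a - 5)*(a + 2)*(a - 4)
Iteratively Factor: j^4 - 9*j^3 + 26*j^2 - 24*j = (j - 3)*(j^3 - 6*j^2 + 8*j) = (j - 4)*(j - 3)*(j^2 - 2*j) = (j - 4)*(j - 3)*(j - 2)*(j)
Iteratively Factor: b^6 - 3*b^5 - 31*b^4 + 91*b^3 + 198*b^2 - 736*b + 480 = (b - 3)*(b^5 - 31*b^3 - 2*b^2 + 192*b - 160) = (b - 5)*(b - 3)*(b^4 + 5*b^3 - 6*b^2 - 32*b + 32) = (b - 5)*(b - 3)*(b - 1)*(b^3 + 6*b^2 - 32) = (b - 5)*(b - 3)*(b - 1)*(b + 4)*(b^2 + 2*b - 8) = (b - 5)*(b - 3)*(b - 2)*(b - 1)*(b + 4)*(b + 4)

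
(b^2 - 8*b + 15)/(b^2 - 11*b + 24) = (b - 5)/(b - 8)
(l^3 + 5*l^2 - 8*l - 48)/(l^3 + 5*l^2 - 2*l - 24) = (l^2 + l - 12)/(l^2 + l - 6)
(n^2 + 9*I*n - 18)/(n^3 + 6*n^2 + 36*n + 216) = (n + 3*I)/(n^2 + 6*n*(1 - I) - 36*I)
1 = 1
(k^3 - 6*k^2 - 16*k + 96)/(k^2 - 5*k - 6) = (k^2 - 16)/(k + 1)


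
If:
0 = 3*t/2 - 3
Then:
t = 2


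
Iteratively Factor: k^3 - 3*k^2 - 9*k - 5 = (k + 1)*(k^2 - 4*k - 5) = (k - 5)*(k + 1)*(k + 1)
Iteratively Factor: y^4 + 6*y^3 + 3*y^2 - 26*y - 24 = (y - 2)*(y^3 + 8*y^2 + 19*y + 12) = (y - 2)*(y + 1)*(y^2 + 7*y + 12) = (y - 2)*(y + 1)*(y + 4)*(y + 3)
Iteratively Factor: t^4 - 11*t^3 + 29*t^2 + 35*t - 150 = (t - 5)*(t^3 - 6*t^2 - t + 30) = (t - 5)*(t - 3)*(t^2 - 3*t - 10) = (t - 5)*(t - 3)*(t + 2)*(t - 5)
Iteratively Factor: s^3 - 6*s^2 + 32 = (s + 2)*(s^2 - 8*s + 16) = (s - 4)*(s + 2)*(s - 4)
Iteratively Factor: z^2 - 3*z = (z - 3)*(z)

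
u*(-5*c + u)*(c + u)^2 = -5*c^3*u - 9*c^2*u^2 - 3*c*u^3 + u^4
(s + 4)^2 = s^2 + 8*s + 16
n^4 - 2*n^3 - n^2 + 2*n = n*(n - 2)*(n - 1)*(n + 1)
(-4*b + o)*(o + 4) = -4*b*o - 16*b + o^2 + 4*o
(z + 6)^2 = z^2 + 12*z + 36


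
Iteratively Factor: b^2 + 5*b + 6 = (b + 3)*(b + 2)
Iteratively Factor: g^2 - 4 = (g - 2)*(g + 2)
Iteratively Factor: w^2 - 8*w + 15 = (w - 3)*(w - 5)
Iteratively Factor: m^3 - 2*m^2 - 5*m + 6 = (m - 1)*(m^2 - m - 6) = (m - 1)*(m + 2)*(m - 3)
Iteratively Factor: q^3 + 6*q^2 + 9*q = (q + 3)*(q^2 + 3*q) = q*(q + 3)*(q + 3)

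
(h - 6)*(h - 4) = h^2 - 10*h + 24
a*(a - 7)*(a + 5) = a^3 - 2*a^2 - 35*a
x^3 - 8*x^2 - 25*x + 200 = (x - 8)*(x - 5)*(x + 5)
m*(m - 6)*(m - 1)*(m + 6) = m^4 - m^3 - 36*m^2 + 36*m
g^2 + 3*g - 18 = (g - 3)*(g + 6)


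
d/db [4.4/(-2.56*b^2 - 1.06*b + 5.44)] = (22.528*b + 4.664)/(2.56*b^2 + 1.06*b - 5.44)^2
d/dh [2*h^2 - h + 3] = 4*h - 1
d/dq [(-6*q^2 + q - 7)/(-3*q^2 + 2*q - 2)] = 3*(-3*q^2 - 6*q + 4)/(9*q^4 - 12*q^3 + 16*q^2 - 8*q + 4)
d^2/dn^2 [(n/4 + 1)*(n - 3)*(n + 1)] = 3*n/2 + 1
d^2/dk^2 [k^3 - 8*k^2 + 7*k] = 6*k - 16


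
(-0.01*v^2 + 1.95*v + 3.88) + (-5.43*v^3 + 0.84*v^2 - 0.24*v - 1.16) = -5.43*v^3 + 0.83*v^2 + 1.71*v + 2.72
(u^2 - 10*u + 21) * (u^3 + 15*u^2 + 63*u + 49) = u^5 + 5*u^4 - 66*u^3 - 266*u^2 + 833*u + 1029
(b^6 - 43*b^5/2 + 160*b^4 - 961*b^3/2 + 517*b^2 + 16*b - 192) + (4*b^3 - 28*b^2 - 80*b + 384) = b^6 - 43*b^5/2 + 160*b^4 - 953*b^3/2 + 489*b^2 - 64*b + 192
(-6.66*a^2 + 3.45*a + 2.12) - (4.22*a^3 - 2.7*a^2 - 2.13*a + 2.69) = -4.22*a^3 - 3.96*a^2 + 5.58*a - 0.57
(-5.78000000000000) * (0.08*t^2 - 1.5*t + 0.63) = -0.4624*t^2 + 8.67*t - 3.6414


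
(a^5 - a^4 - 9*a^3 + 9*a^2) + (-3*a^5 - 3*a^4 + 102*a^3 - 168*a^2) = -2*a^5 - 4*a^4 + 93*a^3 - 159*a^2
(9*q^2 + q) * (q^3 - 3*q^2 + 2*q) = 9*q^5 - 26*q^4 + 15*q^3 + 2*q^2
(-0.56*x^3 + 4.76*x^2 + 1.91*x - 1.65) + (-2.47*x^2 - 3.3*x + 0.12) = -0.56*x^3 + 2.29*x^2 - 1.39*x - 1.53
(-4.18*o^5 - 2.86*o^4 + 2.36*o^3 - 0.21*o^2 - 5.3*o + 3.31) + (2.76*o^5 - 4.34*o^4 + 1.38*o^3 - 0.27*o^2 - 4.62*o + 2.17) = -1.42*o^5 - 7.2*o^4 + 3.74*o^3 - 0.48*o^2 - 9.92*o + 5.48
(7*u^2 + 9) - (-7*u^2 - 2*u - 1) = 14*u^2 + 2*u + 10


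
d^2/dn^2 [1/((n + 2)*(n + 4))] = 2*((n + 2)^2 + (n + 2)*(n + 4) + (n + 4)^2)/((n + 2)^3*(n + 4)^3)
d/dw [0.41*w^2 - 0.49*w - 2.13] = 0.82*w - 0.49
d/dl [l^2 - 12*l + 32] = 2*l - 12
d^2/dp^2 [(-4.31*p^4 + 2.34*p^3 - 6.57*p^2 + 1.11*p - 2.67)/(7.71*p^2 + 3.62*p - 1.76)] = (-512.408142*p^6 - 721.757771999999*p^5 + 12.0300719999996*p^4 + 1062.898202*p^3 - 1736.867634*p^2 - 313.257564*p - 168.99756)/(458.314011*p^6 + 645.562926*p^5 - 10.760076*p^4 - 247.293784*p^3 + 2.456256*p^2 + 33.639936*p - 5.451776)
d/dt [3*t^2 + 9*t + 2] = 6*t + 9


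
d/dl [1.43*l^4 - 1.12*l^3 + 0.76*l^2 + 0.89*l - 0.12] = 5.72*l^3 - 3.36*l^2 + 1.52*l + 0.89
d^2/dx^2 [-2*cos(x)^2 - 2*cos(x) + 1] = 2*cos(x) + 4*cos(2*x)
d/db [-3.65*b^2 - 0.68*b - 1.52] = -7.3*b - 0.68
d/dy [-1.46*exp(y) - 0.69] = -1.46*exp(y)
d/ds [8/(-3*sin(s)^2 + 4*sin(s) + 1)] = 16*(3*sin(s) - 2)*cos(s)/(-3*sin(s)^2 + 4*sin(s) + 1)^2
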